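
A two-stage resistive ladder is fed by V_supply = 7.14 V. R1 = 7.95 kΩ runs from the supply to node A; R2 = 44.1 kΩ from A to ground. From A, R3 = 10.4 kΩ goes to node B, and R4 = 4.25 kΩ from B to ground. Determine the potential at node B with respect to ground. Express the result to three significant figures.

V_B ≈ 1.20 V

The second stage (R3 + R4 = 14.65 kΩ) loads node A in parallel with R2.
Effective lower resistance at A: R2 ‖ 14.65 = 11.00 kΩ.
First divider: V_A = V_supply · 11.00/(7.95 + 11.00) = 4.144 V.
Stage 2 is unloaded, so V_B = V_A · R4/(R3+R4) = 4.144 × 4.25/14.65 = 1.202 V.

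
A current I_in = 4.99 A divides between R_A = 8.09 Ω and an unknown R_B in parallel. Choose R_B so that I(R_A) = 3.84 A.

R_B ≈ 27.0 Ω

Two-branch current divider: I_A = I_in · R_B/(R_A + R_B).
3.84/4.99 = R_B/(R_A + R_B) → R_B = R_A · (0.7695)/(1 − 0.7695) = 8.09 × 3.339 = 27.01 Ω.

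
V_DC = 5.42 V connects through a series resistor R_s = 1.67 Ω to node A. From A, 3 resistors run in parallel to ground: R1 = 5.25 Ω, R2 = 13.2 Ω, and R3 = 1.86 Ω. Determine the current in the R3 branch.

I ≈ 1.24 A

Combine the parallel branches: R_p = (1/5.25 + 1/13.2 + 1/1.86)⁻¹ = 1.244 Ω.
V_A by voltage divider: V_A = 5.42 × 1.244/(1.67 + 1.244) = 2.314 V.
Branch current I = V_A/R3 = 2.314/1.86 = 1.244 A.
(Equivalently: I_total = 1.860 A, then current-divider fraction G_k/ΣG = 0.6688.)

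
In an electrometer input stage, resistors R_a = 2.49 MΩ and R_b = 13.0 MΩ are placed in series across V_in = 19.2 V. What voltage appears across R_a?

Total series resistance ΣR = 2.49 + 13.0 = 15.49 MΩ.
By the voltage-divider rule, V = 19.2 × 2.490/15.49 = 3.086 V.

V ≈ 3.09 V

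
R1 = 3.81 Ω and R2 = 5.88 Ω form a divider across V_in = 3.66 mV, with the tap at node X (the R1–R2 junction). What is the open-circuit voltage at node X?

V_th ≈ 2.22 mV

Open-circuit (no load on X): V_th = V_in · R2/(R1 + R2) = 3.66 × 5.88/(3.810 + 5.88) = 2.221 mV.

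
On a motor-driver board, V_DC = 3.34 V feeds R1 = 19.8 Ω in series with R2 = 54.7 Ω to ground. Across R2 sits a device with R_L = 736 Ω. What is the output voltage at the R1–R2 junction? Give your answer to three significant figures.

The load sits in parallel with R2, giving an effective lower resistance R2' = R2·R_L/(R2+R_L) = 50.92 Ω.
Then V_out = V_DC · R2'/(R1 + R2') = 3.34 × 50.92/70.72 = 2.405 V.
(Unloaded it would be 2.45 V; the load pulls it down.)

V_out ≈ 2.40 V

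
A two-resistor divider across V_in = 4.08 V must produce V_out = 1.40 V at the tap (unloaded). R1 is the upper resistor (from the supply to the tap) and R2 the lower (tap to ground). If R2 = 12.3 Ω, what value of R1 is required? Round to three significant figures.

R1 ≈ 23.5 Ω

V_out/V_in = R2/(R1+R2) = 0.3431.
So R1 = R2 · (V_in/V_out − 1) = 12.3 × (4.08/1.40 − 1) = 12.3 × 1.914 = 23.55 Ω.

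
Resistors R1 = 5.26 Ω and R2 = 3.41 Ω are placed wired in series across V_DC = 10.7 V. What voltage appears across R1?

Series total: ΣR = 5.26 + 3.41 = 8.670 Ω.
V = V_DC · R/ΣR = 10.7 × 0.6067 = 6.492 V.

V ≈ 6.49 V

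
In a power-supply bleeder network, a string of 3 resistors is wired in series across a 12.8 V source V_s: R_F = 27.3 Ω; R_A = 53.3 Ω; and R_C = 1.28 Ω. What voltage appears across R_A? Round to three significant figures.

V ≈ 8.33 V

ΣR = 27.3 + 53.3 + 1.28 = 81.88 Ω.
Voltage divider: V = V_s · (53.30 / 81.88) = 12.8 × 0.6510 = 8.332 V.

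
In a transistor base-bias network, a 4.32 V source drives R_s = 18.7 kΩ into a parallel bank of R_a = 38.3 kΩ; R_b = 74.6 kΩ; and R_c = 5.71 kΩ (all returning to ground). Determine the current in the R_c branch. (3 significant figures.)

I ≈ 0.151 mA

Equivalent of the parallel group: R_p = 4.659 kΩ.
V_A = 4.32 × 4.659/23.36 = 0.8616 V.
I(R_c) = V_A / R_c = 0.8616/5.71 = 0.1509 mA.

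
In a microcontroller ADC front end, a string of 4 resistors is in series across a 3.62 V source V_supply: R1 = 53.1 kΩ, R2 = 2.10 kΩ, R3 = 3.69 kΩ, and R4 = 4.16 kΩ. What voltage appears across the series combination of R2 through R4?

V ≈ 0.571 V

ΣR = 53.1 + 2.10 + 3.69 + 4.16 = 63.05 kΩ.
R_{R2..R4} = 2.10 + 3.69 + 4.16 = 9.950 kΩ.
Voltage divider: V = V_supply · (9.950 / 63.05) = 3.62 × 0.1578 = 0.5713 V.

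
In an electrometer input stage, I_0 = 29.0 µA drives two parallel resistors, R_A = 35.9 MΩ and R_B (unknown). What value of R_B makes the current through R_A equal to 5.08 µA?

The fraction through R_A equals R_B/(R_A+R_B).
With f = 0.1752, R_B = R_A · f/(1−f) = 35.9 × 0.2124 = 7.624 MΩ.

R_B ≈ 7.62 MΩ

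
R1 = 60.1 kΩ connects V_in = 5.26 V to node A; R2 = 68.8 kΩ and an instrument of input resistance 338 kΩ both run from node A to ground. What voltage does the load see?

V_out ≈ 2.56 V

The load sits in parallel with R2, giving an effective lower resistance R2' = R2·R_L/(R2+R_L) = 57.16 kΩ.
Then V_out = V_in · R2'/(R1 + R2') = 5.26 × 57.16/117.3 = 2.564 V.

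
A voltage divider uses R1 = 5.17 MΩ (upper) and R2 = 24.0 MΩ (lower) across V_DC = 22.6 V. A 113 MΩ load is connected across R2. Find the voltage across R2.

V_out ≈ 17.9 V

The load sits in parallel with R2, giving an effective lower resistance R2' = R2·R_L/(R2+R_L) = 19.80 MΩ.
Now apply the divider: V_out = 22.6 × 0.7929 = 17.92 V.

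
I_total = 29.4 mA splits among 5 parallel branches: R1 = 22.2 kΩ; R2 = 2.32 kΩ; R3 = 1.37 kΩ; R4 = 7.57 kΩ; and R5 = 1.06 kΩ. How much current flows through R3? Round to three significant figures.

ΣG = 1/22.2 + 1/2.32 + 1/1.37 + 1/7.57 + 1/1.06 = 2.282.
Current divider: I(R3) = I_total · G_k/ΣG = 29.4 × (0.7299/2.282) = 29.4 × 0.3199 = 9.406 mA.

I ≈ 9.41 mA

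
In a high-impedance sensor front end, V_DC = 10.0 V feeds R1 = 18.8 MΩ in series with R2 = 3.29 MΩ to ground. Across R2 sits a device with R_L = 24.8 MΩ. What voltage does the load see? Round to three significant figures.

V_out ≈ 1.34 V

R2 ‖ R_L = (3.29 × 24.8)/(3.29 + 24.8) = 2.905 MΩ.
Now apply the divider: V_out = 10.0 × 0.1338 = 1.338 V.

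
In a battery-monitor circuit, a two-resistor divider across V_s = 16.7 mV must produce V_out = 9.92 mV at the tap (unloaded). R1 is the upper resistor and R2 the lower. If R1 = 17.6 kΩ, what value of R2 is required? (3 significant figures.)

R2 ≈ 25.8 kΩ

Required fraction k = V_out/V_s = 0.5940.
So R2 = R1 · V_out/(V_s − V_out) = 17.6 × 9.92/(16.7 − 9.92) = 17.6 × 1.463 = 25.75 kΩ.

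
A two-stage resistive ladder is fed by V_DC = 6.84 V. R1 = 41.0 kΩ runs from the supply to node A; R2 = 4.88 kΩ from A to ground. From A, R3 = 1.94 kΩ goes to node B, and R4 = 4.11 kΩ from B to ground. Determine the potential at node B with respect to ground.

V_B ≈ 0.287 V

The second stage (R3 + R4 = 6.050 kΩ) loads node A in parallel with R2.
Effective lower resistance at A: R2 ‖ 6.050 = 2.701 kΩ.
So V_A = 6.84 × 0.06181 = 0.4228 V.
Stage 2 is unloaded, so V_B = V_A · R4/(R3+R4) = 0.4228 × 4.11/6.050 = 0.2872 V.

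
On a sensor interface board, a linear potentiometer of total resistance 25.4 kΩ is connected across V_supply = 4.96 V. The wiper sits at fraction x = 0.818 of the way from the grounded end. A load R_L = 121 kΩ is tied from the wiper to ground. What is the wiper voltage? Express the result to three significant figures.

V_out ≈ 3.93 V

The pot divides into 4.623 kΩ above the wiper and 20.78 kΩ below.
(x·R_p) ‖ R_L = 17.73 kΩ.
Then V_out = V_supply · 17.73/(4.623 + 17.73) = 3.934 V.
(Unloaded: V_out = x·V_supply = 4.06 V.)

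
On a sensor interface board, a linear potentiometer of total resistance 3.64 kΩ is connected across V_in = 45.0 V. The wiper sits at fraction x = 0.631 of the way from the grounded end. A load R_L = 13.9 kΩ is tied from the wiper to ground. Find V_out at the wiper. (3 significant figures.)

V_out ≈ 26.8 V

The pot divides into 1.343 kΩ above the wiper and 2.297 kΩ below.
Lower segment in parallel with the load: 2.297 ‖ 13.9 = 1.971 kΩ.
Then V_out = V_in · 1.971/(1.343 + 1.971) = 26.76 V.
(Unloaded: V_out = x·V_in = 28.4 V.)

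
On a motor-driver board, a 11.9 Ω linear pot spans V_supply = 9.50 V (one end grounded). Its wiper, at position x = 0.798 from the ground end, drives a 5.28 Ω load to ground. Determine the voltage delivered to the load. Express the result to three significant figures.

Split the track: R_lower = x·R_p = 9.496 Ω, R_upper = (1−x)·R_p = 2.404 Ω.
R_L loads the lower segment: effective lower R = 3.393 Ω.
V_out = 9.50 × 3.393/(2.404 + 3.393) = 5.561 V.
(Unloaded: V_out = x·V_supply = 7.58 V.)

V_out ≈ 5.56 V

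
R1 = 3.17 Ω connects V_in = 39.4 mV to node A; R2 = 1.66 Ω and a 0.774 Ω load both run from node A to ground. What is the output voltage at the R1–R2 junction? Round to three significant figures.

R2 ‖ R_L = (1.66 × 0.774)/(1.66 + 0.774) = 0.5279 Ω.
Voltage divider with the loaded lower leg: V_out = 39.4 × 0.5279/(3.17 + 0.5279) = 39.4 × 0.1428 = 5.624 mV.
(Unloaded it would be 13.5 mV; the load pulls it down.)

V_out ≈ 5.62 mV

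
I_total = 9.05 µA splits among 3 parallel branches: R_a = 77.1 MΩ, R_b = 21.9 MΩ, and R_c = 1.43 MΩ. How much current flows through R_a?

I ≈ 0.155 µA

Conductances: ΣG = 1/77.1 + 1/21.9 + 1/1.43 = 0.7579 (1/MΩ).
R_a takes the fraction G_k/ΣG = 0.01297/0.7579 = 0.01711, so I = 9.05 × 0.01711 = 0.1549 µA.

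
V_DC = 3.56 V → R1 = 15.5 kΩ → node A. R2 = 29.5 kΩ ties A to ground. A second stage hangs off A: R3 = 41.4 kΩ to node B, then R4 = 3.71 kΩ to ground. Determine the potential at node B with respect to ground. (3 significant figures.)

V_B ≈ 0.157 V

The second stage (R3 + R4 = 45.11 kΩ) loads node A in parallel with R2.
Effective lower resistance at A: R2 ‖ 45.11 = 17.84 kΩ.
So V_A = 3.56 × 0.5350 = 1.905 V.
Then the unloaded second divider: V_B = V_A × R4/(R3+R4) = 1.905 × 0.08224 = 0.1567 V.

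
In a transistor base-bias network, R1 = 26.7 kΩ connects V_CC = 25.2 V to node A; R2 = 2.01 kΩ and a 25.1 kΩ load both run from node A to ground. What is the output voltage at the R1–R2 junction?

R2 ‖ R_L = (2.01 × 25.1)/(2.01 + 25.1) = 1.861 kΩ.
Then V_out = V_CC · R2'/(R1 + R2') = 25.2 × 1.861/28.56 = 1.642 V.
(Unloaded it would be 1.76 V; the load pulls it down.)

V_out ≈ 1.64 V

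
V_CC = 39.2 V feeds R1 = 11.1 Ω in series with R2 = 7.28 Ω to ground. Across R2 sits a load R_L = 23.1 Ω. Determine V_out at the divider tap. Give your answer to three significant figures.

R2 ‖ R_L = (7.28 × 23.1)/(7.28 + 23.1) = 5.535 Ω.
Then V_out = V_CC · R2'/(R1 + R2') = 39.2 × 5.535/16.64 = 13.04 V.

V_out ≈ 13.0 V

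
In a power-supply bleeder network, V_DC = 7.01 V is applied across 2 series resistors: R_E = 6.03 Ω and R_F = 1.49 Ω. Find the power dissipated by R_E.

The common current is I = 7.01/7.520 = 0.9322 A.
P(R_E) = I²·R_E = (0.9322)² × 6.03 = 5.240 W.

P ≈ 5.24 W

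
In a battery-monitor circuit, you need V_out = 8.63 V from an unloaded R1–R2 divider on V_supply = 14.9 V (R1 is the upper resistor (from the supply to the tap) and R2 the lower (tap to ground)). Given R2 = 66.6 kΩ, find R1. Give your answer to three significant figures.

V_out/V_supply = R2/(R1+R2) = 0.5792.
So R1 = R2 · (V_supply/V_out − 1) = 66.6 × (14.9/8.63 − 1) = 66.6 × 0.7265 = 48.39 kΩ.

R1 ≈ 48.4 kΩ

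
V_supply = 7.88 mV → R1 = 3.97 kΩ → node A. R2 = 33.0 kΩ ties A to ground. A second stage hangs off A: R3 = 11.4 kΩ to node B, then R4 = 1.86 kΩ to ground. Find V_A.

Looking into the second stage from A: R3 + R4 = 13.26 kΩ appears in parallel with R2.
Effective lower resistance at A: R2 ‖ 13.26 = 9.459 kΩ.
First divider: V_A = V_supply · 9.459/(3.97 + 9.459) = 5.550 mV.

V_A ≈ 5.55 mV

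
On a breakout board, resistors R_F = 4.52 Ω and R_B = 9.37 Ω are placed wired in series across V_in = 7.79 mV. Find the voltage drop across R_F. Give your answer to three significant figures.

Total series resistance ΣR = 4.52 + 9.37 = 13.89 Ω.
By the voltage-divider rule, V = 7.79 × 4.520/13.89 = 2.535 mV.

V ≈ 2.53 mV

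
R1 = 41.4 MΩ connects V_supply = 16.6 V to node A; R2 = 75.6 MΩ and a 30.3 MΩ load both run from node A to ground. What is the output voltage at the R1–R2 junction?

V_out ≈ 5.70 V

The load sits in parallel with R2, giving an effective lower resistance R2' = R2·R_L/(R2+R_L) = 21.63 MΩ.
Now apply the divider: V_out = 16.6 × 0.3432 = 5.697 V.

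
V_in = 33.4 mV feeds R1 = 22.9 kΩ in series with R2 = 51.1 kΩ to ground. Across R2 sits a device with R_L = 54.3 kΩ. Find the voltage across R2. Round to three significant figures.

V_out ≈ 17.9 mV

R2 ‖ R_L = (51.1 × 54.3)/(51.1 + 54.3) = 26.33 kΩ.
Now apply the divider: V_out = 33.4 × 0.5348 = 17.86 mV.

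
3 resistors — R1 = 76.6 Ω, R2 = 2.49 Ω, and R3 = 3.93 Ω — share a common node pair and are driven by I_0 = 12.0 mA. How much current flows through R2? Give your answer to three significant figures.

I ≈ 7.20 mA

ΣG = 1/76.6 + 1/2.49 + 1/3.93 = 0.6691.
Current divider: I(R2) = I_0 · G_k/ΣG = 12.0 × (0.4016/0.6691) = 12.0 × 0.6002 = 7.202 mA.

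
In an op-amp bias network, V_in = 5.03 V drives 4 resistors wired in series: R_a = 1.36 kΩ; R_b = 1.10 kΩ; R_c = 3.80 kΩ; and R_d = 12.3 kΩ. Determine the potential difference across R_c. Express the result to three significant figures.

Series total: ΣR = 1.36 + 1.10 + 3.80 + 12.3 = 18.56 kΩ.
Voltage divider: V = V_in · (3.800 / 18.56) = 5.03 × 0.2047 = 1.030 V.

V ≈ 1.03 V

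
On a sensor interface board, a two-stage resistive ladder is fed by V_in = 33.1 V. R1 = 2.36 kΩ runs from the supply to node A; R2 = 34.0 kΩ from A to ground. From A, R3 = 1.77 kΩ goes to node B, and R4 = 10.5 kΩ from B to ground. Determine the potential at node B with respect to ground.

V_B ≈ 22.4 V

The second stage (R3 + R4 = 12.27 kΩ) loads node A in parallel with R2.
R2 ‖ (R3+R4) = 9.016 kΩ.
V_A = 33.1 × 9.016/(2.36 + 9.016) = 26.23 V.
Stage 2 is unloaded, so V_B = V_A · R4/(R3+R4) = 26.23 × 10.5/12.27 = 22.45 V.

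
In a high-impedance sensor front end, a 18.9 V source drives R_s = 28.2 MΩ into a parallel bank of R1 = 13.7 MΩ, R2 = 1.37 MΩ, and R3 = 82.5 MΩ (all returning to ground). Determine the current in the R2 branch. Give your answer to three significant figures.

Parallel bank: R_p = 1/(1/13.7 + 1/1.37 + 1/82.5) = 1.227 MΩ.
Node voltage V_A = V_DC · R_p/(R_s + R_p) = 18.9 × 0.04169 = 0.7880 V.
Branch current I = V_A/R2 = 0.7880/1.37 = 0.5752 µA.
(Check via current divider: I_total = 0.6423 µA; share G_k/ΣG = 0.8956 → same result.)

I ≈ 0.575 µA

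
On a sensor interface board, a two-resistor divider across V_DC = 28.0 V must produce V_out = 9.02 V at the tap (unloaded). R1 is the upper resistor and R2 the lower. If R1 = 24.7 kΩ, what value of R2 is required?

R2 ≈ 11.7 kΩ

V_out/V_DC = R2/(R1+R2) = 0.3221.
So R2 = R1 · V_out/(V_DC − V_out) = 24.7 × 9.02/(28.0 − 9.02) = 24.7 × 0.4752 = 11.74 kΩ.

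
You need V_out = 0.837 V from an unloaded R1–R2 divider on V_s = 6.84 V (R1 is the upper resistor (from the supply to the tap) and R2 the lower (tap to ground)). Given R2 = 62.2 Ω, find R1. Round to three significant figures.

Required fraction k = V_out/V_s = 0.1224.
R1 = R2·(1/k − 1) = 62.2 × 7.172 = 446.1 Ω.

R1 ≈ 446 Ω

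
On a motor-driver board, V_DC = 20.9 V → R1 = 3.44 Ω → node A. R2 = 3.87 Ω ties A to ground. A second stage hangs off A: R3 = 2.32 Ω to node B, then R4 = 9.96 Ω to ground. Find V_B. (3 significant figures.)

Node A sees R2 in parallel with the series input of stage 2, R3 + R4 = 12.28 Ω.
Effective lower resistance at A: R2 ‖ 12.28 = 2.943 Ω.
V_A = 20.9 × 2.943/(3.44 + 2.943) = 9.636 V.
V_B = V_A × 0.8111 = 7.815 V.

V_B ≈ 7.82 V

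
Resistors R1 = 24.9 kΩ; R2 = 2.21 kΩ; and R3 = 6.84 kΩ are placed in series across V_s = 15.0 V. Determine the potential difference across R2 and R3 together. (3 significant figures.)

V ≈ 4.00 V

Total series resistance ΣR = 24.9 + 2.21 + 6.84 = 33.95 kΩ.
R_{R2..R3} = 2.21 + 6.84 = 9.050 kΩ.
Voltage divider: V = V_s · (9.050 / 33.95) = 15.0 × 0.2666 = 3.999 V.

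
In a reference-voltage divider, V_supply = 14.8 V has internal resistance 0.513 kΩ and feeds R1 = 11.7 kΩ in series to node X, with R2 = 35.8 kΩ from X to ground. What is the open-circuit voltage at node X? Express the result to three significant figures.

V_th ≈ 11.0 V

R1' = 0.513 + 11.7 = 12.21 kΩ (source resistance + R1).
With X open, the divider is unloaded: V_th = 14.8 × 35.8/48.01 = 11.04 V.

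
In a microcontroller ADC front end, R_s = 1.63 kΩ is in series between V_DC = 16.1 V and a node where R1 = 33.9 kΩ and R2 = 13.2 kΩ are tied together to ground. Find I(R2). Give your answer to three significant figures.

I ≈ 1.04 mA

Combine the parallel branches: R_p = (1/33.9 + 1/13.2)⁻¹ = 9.501 kΩ.
V_A = 16.1 × 9.501/11.13 = 13.74 V.
Branch current I = V_A/R2 = 13.74/13.2 = 1.041 mA.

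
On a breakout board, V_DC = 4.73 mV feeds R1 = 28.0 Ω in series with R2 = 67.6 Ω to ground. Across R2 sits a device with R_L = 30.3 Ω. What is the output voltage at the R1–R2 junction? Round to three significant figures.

V_out ≈ 2.02 mV

The load sits in parallel with R2, giving an effective lower resistance R2' = R2·R_L/(R2+R_L) = 20.92 Ω.
Voltage divider with the loaded lower leg: V_out = 4.73 × 20.92/(28.0 + 20.92) = 4.73 × 0.4277 = 2.023 mV.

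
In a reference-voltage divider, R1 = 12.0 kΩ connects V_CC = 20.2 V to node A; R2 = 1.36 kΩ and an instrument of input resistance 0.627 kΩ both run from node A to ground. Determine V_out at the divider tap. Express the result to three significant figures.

First combine the lower leg with the load: R2 ‖ R_L = 0.4291 kΩ.
Then V_out = V_CC · R2'/(R1 + R2') = 20.2 × 0.4291/12.43 = 0.6975 V.

V_out ≈ 0.697 V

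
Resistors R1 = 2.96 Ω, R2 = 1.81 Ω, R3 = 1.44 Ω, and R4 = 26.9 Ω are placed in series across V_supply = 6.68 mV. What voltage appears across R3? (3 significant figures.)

ΣR = 2.96 + 1.81 + 1.44 + 26.9 = 33.11 Ω.
By the voltage-divider rule, V = 6.68 × 1.440/33.11 = 0.2905 mV.

V ≈ 0.291 mV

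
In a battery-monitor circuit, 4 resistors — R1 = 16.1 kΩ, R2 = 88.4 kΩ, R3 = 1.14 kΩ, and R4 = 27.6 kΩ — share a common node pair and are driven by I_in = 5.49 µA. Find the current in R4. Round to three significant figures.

ΣG = 1/16.1 + 1/88.4 + 1/1.14 + 1/27.6 = 0.9868.
R4 takes the fraction G_k/ΣG = 0.03623/0.9868 = 0.03671, so I = 5.49 × 0.03671 = 0.2016 µA.

I ≈ 0.202 µA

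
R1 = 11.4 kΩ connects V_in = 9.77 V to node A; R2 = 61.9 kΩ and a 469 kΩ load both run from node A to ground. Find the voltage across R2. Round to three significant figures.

The load sits in parallel with R2, giving an effective lower resistance R2' = R2·R_L/(R2+R_L) = 54.68 kΩ.
Voltage divider with the loaded lower leg: V_out = 9.77 × 54.68/(11.4 + 54.68) = 9.77 × 0.8275 = 8.085 V.
(Unloaded it would be 8.25 V; the load pulls it down.)

V_out ≈ 8.08 V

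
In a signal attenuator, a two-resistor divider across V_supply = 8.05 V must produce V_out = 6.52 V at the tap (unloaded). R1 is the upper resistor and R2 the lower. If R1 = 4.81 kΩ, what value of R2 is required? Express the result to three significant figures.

Required fraction k = V_out/V_supply = 0.8099.
So R2 = R1 · V_out/(V_supply − V_out) = 4.81 × 6.52/(8.05 − 6.52) = 4.81 × 4.261 = 20.50 kΩ.

R2 ≈ 20.5 kΩ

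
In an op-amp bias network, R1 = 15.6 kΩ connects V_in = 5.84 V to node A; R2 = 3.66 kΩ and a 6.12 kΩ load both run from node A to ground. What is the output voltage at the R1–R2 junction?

R2 ‖ R_L = (3.66 × 6.12)/(3.66 + 6.12) = 2.290 kΩ.
Now apply the divider: V_out = 5.84 × 0.1280 = 0.7476 V.

V_out ≈ 0.748 V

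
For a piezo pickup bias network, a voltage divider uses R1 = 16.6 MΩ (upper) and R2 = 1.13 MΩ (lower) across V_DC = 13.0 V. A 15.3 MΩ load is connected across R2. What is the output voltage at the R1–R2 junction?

The load sits in parallel with R2, giving an effective lower resistance R2' = R2·R_L/(R2+R_L) = 1.052 MΩ.
Now apply the divider: V_out = 13.0 × 0.05961 = 0.7750 V.
(Unloaded it would be 0.829 V; the load pulls it down.)

V_out ≈ 0.775 V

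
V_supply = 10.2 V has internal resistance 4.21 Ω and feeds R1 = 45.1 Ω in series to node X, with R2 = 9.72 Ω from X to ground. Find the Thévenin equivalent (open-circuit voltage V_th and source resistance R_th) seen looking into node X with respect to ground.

R1' = 4.21 + 45.1 = 49.31 Ω (source resistance + R1).
With X open, the divider is unloaded: V_th = 10.2 × 9.72/59.03 = 1.680 V.
Looking into X with the source shorted: R_th = R1'·R2/(R1'+R2) = 49.31 × 9.72/59.03 = 8.119 Ω.

V_th ≈ 1.68 V, R_th ≈ 8.12 Ω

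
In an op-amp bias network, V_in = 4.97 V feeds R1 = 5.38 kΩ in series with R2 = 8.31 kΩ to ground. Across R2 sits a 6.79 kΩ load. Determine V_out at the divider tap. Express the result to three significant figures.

V_out ≈ 2.04 V

First combine the lower leg with the load: R2 ‖ R_L = 3.737 kΩ.
Voltage divider with the loaded lower leg: V_out = 4.97 × 3.737/(5.38 + 3.737) = 4.97 × 0.4099 = 2.037 V.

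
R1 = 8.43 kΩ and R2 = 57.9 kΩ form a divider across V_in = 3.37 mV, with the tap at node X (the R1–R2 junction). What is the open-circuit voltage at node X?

V_th ≈ 2.94 mV

V_th is the unloaded tap voltage: V_in · R2/(R1+R2) = 3.37 × 0.8729 = 2.942 mV.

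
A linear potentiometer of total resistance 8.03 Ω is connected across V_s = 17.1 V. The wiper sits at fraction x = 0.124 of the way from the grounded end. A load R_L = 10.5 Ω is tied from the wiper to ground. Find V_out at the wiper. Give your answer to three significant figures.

Split the track: R_lower = x·R_p = 0.9957 Ω, R_upper = (1−x)·R_p = 7.034 Ω.
Lower segment in parallel with the load: 0.9957 ‖ 10.5 = 0.9095 Ω.
V_out = 17.1 × 0.9095/(7.034 + 0.9095) = 1.958 V.

V_out ≈ 1.96 V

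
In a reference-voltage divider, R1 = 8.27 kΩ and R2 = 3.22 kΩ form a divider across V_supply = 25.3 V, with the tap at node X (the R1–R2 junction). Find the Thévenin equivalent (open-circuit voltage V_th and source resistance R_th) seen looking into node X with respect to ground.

V_th ≈ 7.09 V, R_th ≈ 2.32 kΩ

V_th is the unloaded tap voltage: V_supply · R2/(R1+R2) = 25.3 × 0.2802 = 7.090 V.
Zeroing V_supply shorts the top of R1 to ground, so R_th = R1 ‖ R2 = 2.318 kΩ.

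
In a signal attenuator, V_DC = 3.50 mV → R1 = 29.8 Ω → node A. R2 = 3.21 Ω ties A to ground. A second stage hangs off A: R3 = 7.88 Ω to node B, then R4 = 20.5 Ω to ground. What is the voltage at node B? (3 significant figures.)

The second stage (R3 + R4 = 28.38 Ω) loads node A in parallel with R2.
Effective lower resistance at A: R2 ‖ 28.38 = 2.884 Ω.
V_A = 3.50 × 2.884/(29.8 + 2.884) = 0.3088 mV.
Then the unloaded second divider: V_B = V_A × R4/(R3+R4) = 0.3088 × 0.7223 = 0.2231 mV.

V_B ≈ 0.223 mV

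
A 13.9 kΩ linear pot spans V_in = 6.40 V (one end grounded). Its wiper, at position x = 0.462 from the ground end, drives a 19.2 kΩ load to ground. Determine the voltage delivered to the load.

V_out ≈ 2.51 V

The pot divides into 7.478 kΩ above the wiper and 6.422 kΩ below.
Lower segment in parallel with the load: 6.422 ‖ 19.2 = 4.812 kΩ.
V_out = 6.40 × 4.812/(7.478 + 4.812) = 2.506 V.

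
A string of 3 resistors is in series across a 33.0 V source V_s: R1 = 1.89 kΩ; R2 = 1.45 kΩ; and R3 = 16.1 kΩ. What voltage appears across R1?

ΣR = 1.89 + 1.45 + 16.1 = 19.44 kΩ.
Voltage divider: V = V_s · (1.890 / 19.44) = 33.0 × 0.09722 = 3.208 V.

V ≈ 3.21 V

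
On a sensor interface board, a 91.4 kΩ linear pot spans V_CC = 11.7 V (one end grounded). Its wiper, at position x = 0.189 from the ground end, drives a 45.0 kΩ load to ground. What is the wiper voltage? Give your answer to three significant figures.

V_out ≈ 1.69 V

Split the track: R_lower = x·R_p = 17.27 kΩ, R_upper = (1−x)·R_p = 74.13 kΩ.
(x·R_p) ‖ R_L = 12.48 kΩ.
Then V_out = V_CC · 12.48/(74.13 + 12.48) = 1.686 V.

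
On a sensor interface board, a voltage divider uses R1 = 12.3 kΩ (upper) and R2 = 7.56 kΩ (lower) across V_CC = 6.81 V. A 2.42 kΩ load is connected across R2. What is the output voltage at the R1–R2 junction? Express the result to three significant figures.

V_out ≈ 0.883 V

First combine the lower leg with the load: R2 ‖ R_L = 1.833 kΩ.
Then V_out = V_CC · R2'/(R1 + R2') = 6.81 × 1.833/14.13 = 0.8833 V.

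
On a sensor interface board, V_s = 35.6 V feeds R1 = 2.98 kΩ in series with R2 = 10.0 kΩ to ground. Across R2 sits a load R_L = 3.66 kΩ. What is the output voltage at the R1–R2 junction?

R2 ‖ R_L = (10.0 × 3.66)/(10.0 + 3.66) = 2.679 kΩ.
Voltage divider with the loaded lower leg: V_out = 35.6 × 2.679/(2.98 + 2.679) = 35.6 × 0.4734 = 16.85 V.
(Unloaded it would be 27.4 V; the load pulls it down.)

V_out ≈ 16.9 V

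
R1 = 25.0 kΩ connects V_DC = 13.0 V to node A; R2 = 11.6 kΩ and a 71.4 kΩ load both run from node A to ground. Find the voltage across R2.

First combine the lower leg with the load: R2 ‖ R_L = 9.979 kΩ.
Now apply the divider: V_out = 13.0 × 0.2853 = 3.709 V.

V_out ≈ 3.71 V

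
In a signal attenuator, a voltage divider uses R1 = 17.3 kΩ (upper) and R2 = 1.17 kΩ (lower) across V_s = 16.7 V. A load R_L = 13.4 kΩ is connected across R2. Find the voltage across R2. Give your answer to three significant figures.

V_out ≈ 0.978 V

R2 ‖ R_L = (1.17 × 13.4)/(1.17 + 13.4) = 1.076 kΩ.
Voltage divider with the loaded lower leg: V_out = 16.7 × 1.076/(17.3 + 1.076) = 16.7 × 0.05856 = 0.9779 V.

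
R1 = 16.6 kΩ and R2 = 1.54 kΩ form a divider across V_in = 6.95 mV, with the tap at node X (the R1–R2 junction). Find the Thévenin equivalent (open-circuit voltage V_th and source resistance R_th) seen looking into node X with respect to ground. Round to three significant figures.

V_th ≈ 0.590 mV, R_th ≈ 1.41 kΩ

V_th is the unloaded tap voltage: V_in · R2/(R1+R2) = 6.95 × 0.08490 = 0.5900 mV.
Zeroing V_in shorts the top of R1 to ground, so R_th = R1 ‖ R2 = 1.409 kΩ.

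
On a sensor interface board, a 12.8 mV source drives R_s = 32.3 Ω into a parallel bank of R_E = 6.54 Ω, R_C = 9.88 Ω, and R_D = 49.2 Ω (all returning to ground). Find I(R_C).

I ≈ 0.131 mA

Parallel bank: R_p = 1/(1/6.54 + 1/9.88 + 1/49.2) = 3.644 Ω.
V_A by voltage divider: V_A = 12.8 × 3.644/(32.3 + 3.644) = 1.298 mV.
I(R_C) = V_A / R_C = 1.298/9.88 = 0.1313 mA.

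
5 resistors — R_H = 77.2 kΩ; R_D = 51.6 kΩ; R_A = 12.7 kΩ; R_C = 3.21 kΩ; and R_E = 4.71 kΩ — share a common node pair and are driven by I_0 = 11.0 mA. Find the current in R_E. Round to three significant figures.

ΣG = 1/77.2 + 1/51.6 + 1/12.7 + 1/3.21 + 1/4.71 = 0.6349.
By the current-divider rule, I = I_0 · G_k/ΣG = 11.0 × 0.3344 = 3.678 mA.

I ≈ 3.68 mA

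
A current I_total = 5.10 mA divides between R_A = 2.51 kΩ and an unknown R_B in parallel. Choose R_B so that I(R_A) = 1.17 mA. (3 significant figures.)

The fraction through R_A equals R_B/(R_A+R_B).
With f = 0.2294, R_B = R_A · f/(1−f) = 2.51 × 0.2977 = 0.7473 kΩ.

R_B ≈ 0.747 kΩ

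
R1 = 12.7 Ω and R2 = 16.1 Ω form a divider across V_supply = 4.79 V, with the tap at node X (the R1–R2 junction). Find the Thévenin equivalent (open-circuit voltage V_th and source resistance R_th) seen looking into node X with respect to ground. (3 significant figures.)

V_th ≈ 2.68 V, R_th ≈ 7.10 Ω

V_th is the unloaded tap voltage: V_supply · R2/(R1+R2) = 4.79 × 0.5590 = 2.678 V.
Looking into X with the source shorted: R_th = R1·R2/(R1+R2) = 12.70 × 16.1/28.80 = 7.100 Ω.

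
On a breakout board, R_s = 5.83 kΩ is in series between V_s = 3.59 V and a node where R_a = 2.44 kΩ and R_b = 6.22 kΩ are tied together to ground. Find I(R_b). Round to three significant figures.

I ≈ 0.133 mA

Combine the parallel branches: R_p = (1/2.44 + 1/6.22)⁻¹ = 1.753 kΩ.
V_A by voltage divider: V_A = 3.59 × 1.753/(5.83 + 1.753) = 0.8297 V.
I(R_b) = V_A / R_b = 0.8297/6.22 = 0.1334 mA.
(Check via current divider: I_total = 0.4735 mA; share G_k/ΣG = 0.2818 → same result.)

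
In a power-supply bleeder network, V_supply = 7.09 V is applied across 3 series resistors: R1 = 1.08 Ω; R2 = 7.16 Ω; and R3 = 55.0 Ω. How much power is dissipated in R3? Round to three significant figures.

The common current is I = 7.09/63.24 = 0.1121 A.
V(R3) = I·R = 6.166 V; P = V·I = 6.166 × 0.1121 = 0.6913 W.

P ≈ 0.691 W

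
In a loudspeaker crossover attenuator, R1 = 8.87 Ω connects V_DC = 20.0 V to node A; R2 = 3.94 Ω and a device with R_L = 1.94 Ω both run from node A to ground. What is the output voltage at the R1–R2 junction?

V_out ≈ 2.56 V

R2 ‖ R_L = (3.94 × 1.94)/(3.94 + 1.94) = 1.300 Ω.
Now apply the divider: V_out = 20.0 × 0.1278 = 2.556 V.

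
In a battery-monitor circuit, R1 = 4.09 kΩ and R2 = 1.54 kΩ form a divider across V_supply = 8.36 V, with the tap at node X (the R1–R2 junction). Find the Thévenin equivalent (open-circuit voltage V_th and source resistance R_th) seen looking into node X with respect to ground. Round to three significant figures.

Open-circuit (no load on X): V_th = V_supply · R2/(R1 + R2) = 8.36 × 1.54/(4.090 + 1.54) = 2.287 V.
With V_supply suppressed (replaced by a short), R_th = R1 ‖ R2 = (4.090 × 1.54)/(4.090 + 1.54) = 1.119 kΩ.

V_th ≈ 2.29 V, R_th ≈ 1.12 kΩ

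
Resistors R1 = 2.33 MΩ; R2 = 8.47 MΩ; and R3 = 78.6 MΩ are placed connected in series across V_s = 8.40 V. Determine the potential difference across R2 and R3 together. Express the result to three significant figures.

V ≈ 8.18 V

ΣR = 2.33 + 8.47 + 78.6 = 89.40 MΩ.
R_{R2..R3} = 8.47 + 78.6 = 87.07 MΩ.
By the voltage-divider rule, V = 8.40 × 87.07/89.40 = 8.181 V.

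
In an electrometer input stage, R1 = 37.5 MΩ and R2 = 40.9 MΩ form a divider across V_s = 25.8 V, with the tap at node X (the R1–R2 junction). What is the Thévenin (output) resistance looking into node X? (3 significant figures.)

With V_s suppressed (replaced by a short), R_th = R1 ‖ R2 = (37.50 × 40.9)/(37.50 + 40.9) = 19.56 MΩ.

R_th ≈ 19.6 MΩ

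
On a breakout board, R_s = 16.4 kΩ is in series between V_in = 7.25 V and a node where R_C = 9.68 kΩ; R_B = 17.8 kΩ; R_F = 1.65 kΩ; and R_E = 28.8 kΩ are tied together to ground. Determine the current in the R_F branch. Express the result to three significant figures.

Equivalent of the parallel group: R_p = 1.250 kΩ.
V_A by voltage divider: V_A = 7.25 × 1.250/(16.4 + 1.250) = 0.5133 V.
I(R_F) = V_A / R_F = 0.5133/1.65 = 0.3111 mA.
(Check via current divider: I_total = 0.4108 mA; share G_k/ΣG = 0.7573 → same result.)

I ≈ 0.311 mA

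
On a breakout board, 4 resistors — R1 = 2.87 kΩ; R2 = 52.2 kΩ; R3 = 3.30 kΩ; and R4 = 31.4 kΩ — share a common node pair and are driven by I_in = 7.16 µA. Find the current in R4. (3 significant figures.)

I ≈ 0.325 µA

Total conductance ΣG = 1/2.87 + 1/52.2 + 1/3.30 + 1/31.4 = 0.7025 (units of 1/kΩ).
Current divider: I(R4) = I_in · G_k/ΣG = 7.16 × (0.03185/0.7025) = 7.16 × 0.04534 = 0.3246 µA.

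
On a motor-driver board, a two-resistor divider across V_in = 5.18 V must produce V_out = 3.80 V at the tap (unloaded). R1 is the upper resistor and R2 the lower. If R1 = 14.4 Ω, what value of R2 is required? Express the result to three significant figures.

R2 ≈ 39.7 Ω

V_out/V_in = R2/(R1+R2) = 0.7336.
Rearranging, R2 = R1·k/(1−k) = 14.4 × 2.754 = 39.65 Ω.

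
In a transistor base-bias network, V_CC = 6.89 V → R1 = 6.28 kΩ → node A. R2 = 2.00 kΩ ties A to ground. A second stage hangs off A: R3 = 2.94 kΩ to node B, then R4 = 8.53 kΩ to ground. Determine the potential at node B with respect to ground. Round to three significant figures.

The second stage (R3 + R4 = 11.47 kΩ) loads node A in parallel with R2.
R2 ‖ (R3+R4) = 1.703 kΩ.
V_A = 6.89 × 1.703/(6.28 + 1.703) = 1.470 V.
Then the unloaded second divider: V_B = V_A × R4/(R3+R4) = 1.470 × 0.7437 = 1.093 V.

V_B ≈ 1.09 V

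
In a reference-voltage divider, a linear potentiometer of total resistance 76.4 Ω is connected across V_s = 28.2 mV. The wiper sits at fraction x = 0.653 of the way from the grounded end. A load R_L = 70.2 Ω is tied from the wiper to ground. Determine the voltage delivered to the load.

Split the track: R_lower = x·R_p = 49.89 Ω, R_upper = (1−x)·R_p = 26.51 Ω.
Lower segment in parallel with the load: 49.89 ‖ 70.2 = 29.16 Ω.
Then V_out = V_s · 29.16/(26.51 + 29.16) = 14.77 mV.
(Unloaded: V_out = x·V_s = 18.4 mV.)

V_out ≈ 14.8 mV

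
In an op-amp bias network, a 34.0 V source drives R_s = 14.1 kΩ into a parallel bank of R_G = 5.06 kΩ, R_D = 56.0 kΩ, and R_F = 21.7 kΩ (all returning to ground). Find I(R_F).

Parallel bank: R_p = 1/(1/5.06 + 1/56.0 + 1/21.7) = 3.823 kΩ.
Node voltage V_A = V_s · R_p/(R_s + R_p) = 34.0 × 0.2133 = 7.252 V.
I(R_F) = V_A / R_F = 7.252/21.7 = 0.3342 mA.

I ≈ 0.334 mA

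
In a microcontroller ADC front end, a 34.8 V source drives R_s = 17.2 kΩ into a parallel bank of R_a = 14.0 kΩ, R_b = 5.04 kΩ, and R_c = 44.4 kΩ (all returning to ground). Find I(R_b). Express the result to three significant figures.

Combine the parallel branches: R_p = (1/14.0 + 1/5.04 + 1/44.4)⁻¹ = 3.420 kΩ.
Node voltage V_A = V_s · R_p/(R_s + R_p) = 34.8 × 0.1659 = 5.772 V.
I(R_b) = V_A / R_b = 5.772/5.04 = 1.145 mA.

I ≈ 1.15 mA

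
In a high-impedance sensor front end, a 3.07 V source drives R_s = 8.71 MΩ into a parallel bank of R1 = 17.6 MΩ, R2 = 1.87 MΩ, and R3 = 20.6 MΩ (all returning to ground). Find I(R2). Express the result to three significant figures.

I ≈ 0.250 µA

Equivalent of the parallel group: R_p = 1.562 MΩ.
Node voltage V_A = V_DC · R_p/(R_s + R_p) = 3.07 × 0.1521 = 0.4669 V.
Branch current I = V_A/R2 = 0.4669/1.87 = 0.2497 µA.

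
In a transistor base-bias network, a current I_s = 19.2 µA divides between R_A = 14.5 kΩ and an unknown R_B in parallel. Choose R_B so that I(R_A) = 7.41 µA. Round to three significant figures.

R_B ≈ 9.11 kΩ

The fraction through R_A equals R_B/(R_A+R_B).
7.41/19.2 = R_B/(R_A + R_B) → R_B = R_A · (0.3859)/(1 − 0.3859) = 14.5 × 0.6285 = 9.113 kΩ.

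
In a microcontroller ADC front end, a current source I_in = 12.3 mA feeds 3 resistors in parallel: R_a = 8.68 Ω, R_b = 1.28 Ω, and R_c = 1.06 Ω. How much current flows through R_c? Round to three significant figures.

I ≈ 6.31 mA

Conductances: ΣG = 1/8.68 + 1/1.28 + 1/1.06 = 1.840 (1/Ω).
Current divider: I(R_c) = I_in · G_k/ΣG = 12.3 × (0.9434/1.840) = 12.3 × 0.5128 = 6.307 mA.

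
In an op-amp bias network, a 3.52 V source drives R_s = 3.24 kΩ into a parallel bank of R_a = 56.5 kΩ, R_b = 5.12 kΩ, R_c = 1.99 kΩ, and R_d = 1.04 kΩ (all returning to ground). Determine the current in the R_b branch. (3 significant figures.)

Parallel bank: R_p = 1/(1/56.5 + 1/5.12 + 1/1.99 + 1/1.04) = 0.5963 kΩ.
V_A = 3.52 × 0.5963/3.836 = 0.5471 V.
I(R_b) = V_A / R_b = 0.5471/5.12 = 0.1069 mA.

I ≈ 0.107 mA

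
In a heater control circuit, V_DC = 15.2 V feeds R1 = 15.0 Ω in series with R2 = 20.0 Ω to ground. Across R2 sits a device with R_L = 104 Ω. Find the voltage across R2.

The load sits in parallel with R2, giving an effective lower resistance R2' = R2·R_L/(R2+R_L) = 16.77 Ω.
Then V_out = V_DC · R2'/(R1 + R2') = 15.2 × 16.77/31.77 = 8.024 V.

V_out ≈ 8.02 V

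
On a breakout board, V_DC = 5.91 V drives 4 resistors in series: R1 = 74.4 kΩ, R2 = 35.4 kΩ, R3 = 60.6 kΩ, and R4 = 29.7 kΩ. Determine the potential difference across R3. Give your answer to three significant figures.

ΣR = 74.4 + 35.4 + 60.6 + 29.7 = 200.1 kΩ.
Voltage divider: V = V_DC · (60.60 / 200.1) = 5.91 × 0.3028 = 1.790 V.

V ≈ 1.79 V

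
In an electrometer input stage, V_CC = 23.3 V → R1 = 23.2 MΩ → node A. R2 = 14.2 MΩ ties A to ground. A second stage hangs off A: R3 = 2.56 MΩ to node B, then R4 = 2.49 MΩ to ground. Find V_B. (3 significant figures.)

Looking into the second stage from A: R3 + R4 = 5.050 MΩ appears in parallel with R2.
R2 ‖ (R3+R4) = 3.725 MΩ.
So V_A = 23.3 × 0.1384 = 3.224 V.
Then the unloaded second divider: V_B = V_A × R4/(R3+R4) = 3.224 × 0.4931 = 1.589 V.

V_B ≈ 1.59 V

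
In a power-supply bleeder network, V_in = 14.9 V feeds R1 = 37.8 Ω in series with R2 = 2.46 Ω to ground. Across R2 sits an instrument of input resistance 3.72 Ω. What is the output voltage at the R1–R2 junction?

First combine the lower leg with the load: R2 ‖ R_L = 1.481 Ω.
Voltage divider with the loaded lower leg: V_out = 14.9 × 1.481/(37.8 + 1.481) = 14.9 × 0.03770 = 0.5617 V.
(Unloaded it would be 0.910 V; the load pulls it down.)

V_out ≈ 0.562 V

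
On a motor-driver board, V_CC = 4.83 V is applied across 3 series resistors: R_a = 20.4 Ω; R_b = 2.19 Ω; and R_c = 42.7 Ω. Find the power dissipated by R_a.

ΣR = 65.29 Ω → I = 4.83/65.29 = 0.07398 A.
P = I²R = 0.005473 × 20.4 = 0.1116 W.

P ≈ 0.112 W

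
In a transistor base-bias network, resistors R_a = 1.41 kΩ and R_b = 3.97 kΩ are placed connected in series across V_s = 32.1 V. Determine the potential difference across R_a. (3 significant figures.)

ΣR = 1.41 + 3.97 = 5.380 kΩ.
By the voltage-divider rule, V = 32.1 × 1.410/5.380 = 8.413 V.

V ≈ 8.41 V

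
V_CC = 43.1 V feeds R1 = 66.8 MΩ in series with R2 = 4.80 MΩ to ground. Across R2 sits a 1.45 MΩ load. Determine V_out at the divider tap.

R2 ‖ R_L = (4.80 × 1.45)/(4.80 + 1.45) = 1.114 MΩ.
Now apply the divider: V_out = 43.1 × 0.01640 = 0.7067 V.
(Unloaded it would be 2.89 V; the load pulls it down.)

V_out ≈ 0.707 V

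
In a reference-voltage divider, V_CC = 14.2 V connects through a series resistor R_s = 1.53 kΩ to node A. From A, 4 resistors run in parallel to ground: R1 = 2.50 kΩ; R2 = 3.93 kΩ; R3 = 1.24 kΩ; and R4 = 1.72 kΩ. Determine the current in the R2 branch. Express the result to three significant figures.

Combine the parallel branches: R_p = (1/2.50 + 1/3.93 + 1/1.24 + 1/1.72)⁻¹ = 0.4896 kΩ.
Node voltage V_A = V_CC · R_p/(R_s + R_p) = 14.2 × 0.2424 = 3.443 V.
Branch current I = V_A/R2 = 3.443/3.93 = 0.8760 mA.
(Equivalently: I_total = 7.031 mA, then current-divider fraction G_k/ΣG = 0.1246.)

I ≈ 0.876 mA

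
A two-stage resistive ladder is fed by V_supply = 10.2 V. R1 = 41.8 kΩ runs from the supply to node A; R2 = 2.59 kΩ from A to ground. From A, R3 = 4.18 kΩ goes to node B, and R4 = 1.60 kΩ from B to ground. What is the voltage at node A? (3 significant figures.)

Node A sees R2 in parallel with the series input of stage 2, R3 + R4 = 5.780 kΩ.
Effective lower resistance at A: R2 ‖ 5.780 = 1.789 kΩ.
V_A = 10.2 × 1.789/(41.8 + 1.789) = 0.4185 V.

V_A ≈ 0.419 V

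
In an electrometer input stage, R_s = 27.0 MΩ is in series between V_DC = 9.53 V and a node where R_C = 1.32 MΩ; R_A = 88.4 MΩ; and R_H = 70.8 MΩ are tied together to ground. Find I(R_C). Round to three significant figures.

I ≈ 0.326 µA

Parallel bank: R_p = 1/(1/1.32 + 1/88.4 + 1/70.8) = 1.277 MΩ.
Node voltage V_A = V_DC · R_p/(R_s + R_p) = 9.53 × 0.04516 = 0.4304 V.
Branch current I = V_A/R_C = 0.4304/1.32 = 0.3261 µA.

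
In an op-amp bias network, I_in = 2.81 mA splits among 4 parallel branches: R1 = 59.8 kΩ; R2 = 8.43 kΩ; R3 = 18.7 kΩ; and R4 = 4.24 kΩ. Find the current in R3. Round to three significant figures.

Conductances: ΣG = 1/59.8 + 1/8.43 + 1/18.7 + 1/4.24 = 0.4247 (1/kΩ).
By the current-divider rule, I = I_in · G_k/ΣG = 2.81 × 0.1259 = 0.3538 mA.

I ≈ 0.354 mA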